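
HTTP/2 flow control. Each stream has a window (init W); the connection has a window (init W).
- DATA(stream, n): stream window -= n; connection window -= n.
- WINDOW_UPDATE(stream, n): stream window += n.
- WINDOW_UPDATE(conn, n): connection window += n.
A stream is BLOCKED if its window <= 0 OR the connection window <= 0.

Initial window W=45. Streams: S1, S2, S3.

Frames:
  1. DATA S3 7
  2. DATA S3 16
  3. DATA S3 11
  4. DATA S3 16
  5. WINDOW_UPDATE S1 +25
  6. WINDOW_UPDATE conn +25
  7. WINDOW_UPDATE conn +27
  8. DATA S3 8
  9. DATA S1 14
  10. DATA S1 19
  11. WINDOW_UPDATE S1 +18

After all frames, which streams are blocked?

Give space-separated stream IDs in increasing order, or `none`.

Op 1: conn=38 S1=45 S2=45 S3=38 blocked=[]
Op 2: conn=22 S1=45 S2=45 S3=22 blocked=[]
Op 3: conn=11 S1=45 S2=45 S3=11 blocked=[]
Op 4: conn=-5 S1=45 S2=45 S3=-5 blocked=[1, 2, 3]
Op 5: conn=-5 S1=70 S2=45 S3=-5 blocked=[1, 2, 3]
Op 6: conn=20 S1=70 S2=45 S3=-5 blocked=[3]
Op 7: conn=47 S1=70 S2=45 S3=-5 blocked=[3]
Op 8: conn=39 S1=70 S2=45 S3=-13 blocked=[3]
Op 9: conn=25 S1=56 S2=45 S3=-13 blocked=[3]
Op 10: conn=6 S1=37 S2=45 S3=-13 blocked=[3]
Op 11: conn=6 S1=55 S2=45 S3=-13 blocked=[3]

Answer: S3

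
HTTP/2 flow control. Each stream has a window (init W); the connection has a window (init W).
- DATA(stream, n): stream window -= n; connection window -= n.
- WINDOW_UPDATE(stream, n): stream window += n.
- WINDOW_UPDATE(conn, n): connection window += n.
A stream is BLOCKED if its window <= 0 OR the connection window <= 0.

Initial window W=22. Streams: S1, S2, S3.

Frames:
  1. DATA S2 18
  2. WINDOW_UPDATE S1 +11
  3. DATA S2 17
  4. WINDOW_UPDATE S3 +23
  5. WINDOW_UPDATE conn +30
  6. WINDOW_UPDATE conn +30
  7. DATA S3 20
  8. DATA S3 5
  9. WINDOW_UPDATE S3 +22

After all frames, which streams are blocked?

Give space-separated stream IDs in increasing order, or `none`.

Op 1: conn=4 S1=22 S2=4 S3=22 blocked=[]
Op 2: conn=4 S1=33 S2=4 S3=22 blocked=[]
Op 3: conn=-13 S1=33 S2=-13 S3=22 blocked=[1, 2, 3]
Op 4: conn=-13 S1=33 S2=-13 S3=45 blocked=[1, 2, 3]
Op 5: conn=17 S1=33 S2=-13 S3=45 blocked=[2]
Op 6: conn=47 S1=33 S2=-13 S3=45 blocked=[2]
Op 7: conn=27 S1=33 S2=-13 S3=25 blocked=[2]
Op 8: conn=22 S1=33 S2=-13 S3=20 blocked=[2]
Op 9: conn=22 S1=33 S2=-13 S3=42 blocked=[2]

Answer: S2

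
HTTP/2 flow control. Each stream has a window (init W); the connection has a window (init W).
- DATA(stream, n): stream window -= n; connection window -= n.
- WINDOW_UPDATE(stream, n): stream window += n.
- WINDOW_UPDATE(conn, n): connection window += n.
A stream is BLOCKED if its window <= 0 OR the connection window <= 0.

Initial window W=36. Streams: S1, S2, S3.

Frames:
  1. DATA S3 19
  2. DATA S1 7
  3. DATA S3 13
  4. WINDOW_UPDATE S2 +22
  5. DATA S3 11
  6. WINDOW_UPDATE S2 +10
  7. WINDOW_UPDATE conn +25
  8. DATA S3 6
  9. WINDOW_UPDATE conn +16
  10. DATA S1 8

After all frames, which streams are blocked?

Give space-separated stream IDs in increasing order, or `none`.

Answer: S3

Derivation:
Op 1: conn=17 S1=36 S2=36 S3=17 blocked=[]
Op 2: conn=10 S1=29 S2=36 S3=17 blocked=[]
Op 3: conn=-3 S1=29 S2=36 S3=4 blocked=[1, 2, 3]
Op 4: conn=-3 S1=29 S2=58 S3=4 blocked=[1, 2, 3]
Op 5: conn=-14 S1=29 S2=58 S3=-7 blocked=[1, 2, 3]
Op 6: conn=-14 S1=29 S2=68 S3=-7 blocked=[1, 2, 3]
Op 7: conn=11 S1=29 S2=68 S3=-7 blocked=[3]
Op 8: conn=5 S1=29 S2=68 S3=-13 blocked=[3]
Op 9: conn=21 S1=29 S2=68 S3=-13 blocked=[3]
Op 10: conn=13 S1=21 S2=68 S3=-13 blocked=[3]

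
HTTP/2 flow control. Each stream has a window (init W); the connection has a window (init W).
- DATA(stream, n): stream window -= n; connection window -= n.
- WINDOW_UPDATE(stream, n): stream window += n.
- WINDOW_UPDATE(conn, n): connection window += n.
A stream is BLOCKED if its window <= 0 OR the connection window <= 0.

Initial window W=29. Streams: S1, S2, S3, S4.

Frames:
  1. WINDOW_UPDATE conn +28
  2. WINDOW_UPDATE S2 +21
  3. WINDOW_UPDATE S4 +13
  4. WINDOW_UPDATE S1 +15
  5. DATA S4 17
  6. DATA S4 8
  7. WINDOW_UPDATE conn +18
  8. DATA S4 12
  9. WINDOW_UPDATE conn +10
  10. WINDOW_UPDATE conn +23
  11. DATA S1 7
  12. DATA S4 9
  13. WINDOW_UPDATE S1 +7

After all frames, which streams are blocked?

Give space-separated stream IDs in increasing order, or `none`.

Answer: S4

Derivation:
Op 1: conn=57 S1=29 S2=29 S3=29 S4=29 blocked=[]
Op 2: conn=57 S1=29 S2=50 S3=29 S4=29 blocked=[]
Op 3: conn=57 S1=29 S2=50 S3=29 S4=42 blocked=[]
Op 4: conn=57 S1=44 S2=50 S3=29 S4=42 blocked=[]
Op 5: conn=40 S1=44 S2=50 S3=29 S4=25 blocked=[]
Op 6: conn=32 S1=44 S2=50 S3=29 S4=17 blocked=[]
Op 7: conn=50 S1=44 S2=50 S3=29 S4=17 blocked=[]
Op 8: conn=38 S1=44 S2=50 S3=29 S4=5 blocked=[]
Op 9: conn=48 S1=44 S2=50 S3=29 S4=5 blocked=[]
Op 10: conn=71 S1=44 S2=50 S3=29 S4=5 blocked=[]
Op 11: conn=64 S1=37 S2=50 S3=29 S4=5 blocked=[]
Op 12: conn=55 S1=37 S2=50 S3=29 S4=-4 blocked=[4]
Op 13: conn=55 S1=44 S2=50 S3=29 S4=-4 blocked=[4]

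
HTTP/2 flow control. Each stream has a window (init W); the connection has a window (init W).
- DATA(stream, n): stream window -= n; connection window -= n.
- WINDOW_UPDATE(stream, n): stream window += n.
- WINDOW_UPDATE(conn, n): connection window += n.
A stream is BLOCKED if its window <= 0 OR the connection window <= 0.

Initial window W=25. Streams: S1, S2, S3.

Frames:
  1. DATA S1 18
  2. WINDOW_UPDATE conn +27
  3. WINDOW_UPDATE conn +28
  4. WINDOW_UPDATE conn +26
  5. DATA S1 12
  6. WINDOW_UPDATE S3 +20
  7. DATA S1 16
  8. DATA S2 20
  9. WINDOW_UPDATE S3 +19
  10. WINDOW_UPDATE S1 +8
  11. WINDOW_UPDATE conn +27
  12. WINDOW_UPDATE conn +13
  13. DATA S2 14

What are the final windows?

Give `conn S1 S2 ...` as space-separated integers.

Answer: 66 -13 -9 64

Derivation:
Op 1: conn=7 S1=7 S2=25 S3=25 blocked=[]
Op 2: conn=34 S1=7 S2=25 S3=25 blocked=[]
Op 3: conn=62 S1=7 S2=25 S3=25 blocked=[]
Op 4: conn=88 S1=7 S2=25 S3=25 blocked=[]
Op 5: conn=76 S1=-5 S2=25 S3=25 blocked=[1]
Op 6: conn=76 S1=-5 S2=25 S3=45 blocked=[1]
Op 7: conn=60 S1=-21 S2=25 S3=45 blocked=[1]
Op 8: conn=40 S1=-21 S2=5 S3=45 blocked=[1]
Op 9: conn=40 S1=-21 S2=5 S3=64 blocked=[1]
Op 10: conn=40 S1=-13 S2=5 S3=64 blocked=[1]
Op 11: conn=67 S1=-13 S2=5 S3=64 blocked=[1]
Op 12: conn=80 S1=-13 S2=5 S3=64 blocked=[1]
Op 13: conn=66 S1=-13 S2=-9 S3=64 blocked=[1, 2]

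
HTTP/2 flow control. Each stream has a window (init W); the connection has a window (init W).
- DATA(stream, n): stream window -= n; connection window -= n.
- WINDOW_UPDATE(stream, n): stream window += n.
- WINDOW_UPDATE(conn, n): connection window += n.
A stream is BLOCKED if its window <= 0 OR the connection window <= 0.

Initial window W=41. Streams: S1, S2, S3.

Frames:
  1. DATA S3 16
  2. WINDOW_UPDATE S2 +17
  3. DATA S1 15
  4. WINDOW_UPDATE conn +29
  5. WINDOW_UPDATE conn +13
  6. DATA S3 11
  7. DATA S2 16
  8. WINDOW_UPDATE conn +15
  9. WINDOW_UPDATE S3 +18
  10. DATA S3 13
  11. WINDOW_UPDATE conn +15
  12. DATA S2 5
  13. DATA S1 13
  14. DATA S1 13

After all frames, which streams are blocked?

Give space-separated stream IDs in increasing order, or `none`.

Answer: S1

Derivation:
Op 1: conn=25 S1=41 S2=41 S3=25 blocked=[]
Op 2: conn=25 S1=41 S2=58 S3=25 blocked=[]
Op 3: conn=10 S1=26 S2=58 S3=25 blocked=[]
Op 4: conn=39 S1=26 S2=58 S3=25 blocked=[]
Op 5: conn=52 S1=26 S2=58 S3=25 blocked=[]
Op 6: conn=41 S1=26 S2=58 S3=14 blocked=[]
Op 7: conn=25 S1=26 S2=42 S3=14 blocked=[]
Op 8: conn=40 S1=26 S2=42 S3=14 blocked=[]
Op 9: conn=40 S1=26 S2=42 S3=32 blocked=[]
Op 10: conn=27 S1=26 S2=42 S3=19 blocked=[]
Op 11: conn=42 S1=26 S2=42 S3=19 blocked=[]
Op 12: conn=37 S1=26 S2=37 S3=19 blocked=[]
Op 13: conn=24 S1=13 S2=37 S3=19 blocked=[]
Op 14: conn=11 S1=0 S2=37 S3=19 blocked=[1]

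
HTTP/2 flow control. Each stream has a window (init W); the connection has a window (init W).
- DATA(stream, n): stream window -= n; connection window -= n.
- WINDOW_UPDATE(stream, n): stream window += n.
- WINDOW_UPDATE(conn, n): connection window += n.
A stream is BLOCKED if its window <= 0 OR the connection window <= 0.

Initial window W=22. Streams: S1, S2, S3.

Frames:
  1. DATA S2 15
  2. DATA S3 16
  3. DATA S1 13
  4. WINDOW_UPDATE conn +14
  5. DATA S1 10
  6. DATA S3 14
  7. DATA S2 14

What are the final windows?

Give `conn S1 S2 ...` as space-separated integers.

Answer: -46 -1 -7 -8

Derivation:
Op 1: conn=7 S1=22 S2=7 S3=22 blocked=[]
Op 2: conn=-9 S1=22 S2=7 S3=6 blocked=[1, 2, 3]
Op 3: conn=-22 S1=9 S2=7 S3=6 blocked=[1, 2, 3]
Op 4: conn=-8 S1=9 S2=7 S3=6 blocked=[1, 2, 3]
Op 5: conn=-18 S1=-1 S2=7 S3=6 blocked=[1, 2, 3]
Op 6: conn=-32 S1=-1 S2=7 S3=-8 blocked=[1, 2, 3]
Op 7: conn=-46 S1=-1 S2=-7 S3=-8 blocked=[1, 2, 3]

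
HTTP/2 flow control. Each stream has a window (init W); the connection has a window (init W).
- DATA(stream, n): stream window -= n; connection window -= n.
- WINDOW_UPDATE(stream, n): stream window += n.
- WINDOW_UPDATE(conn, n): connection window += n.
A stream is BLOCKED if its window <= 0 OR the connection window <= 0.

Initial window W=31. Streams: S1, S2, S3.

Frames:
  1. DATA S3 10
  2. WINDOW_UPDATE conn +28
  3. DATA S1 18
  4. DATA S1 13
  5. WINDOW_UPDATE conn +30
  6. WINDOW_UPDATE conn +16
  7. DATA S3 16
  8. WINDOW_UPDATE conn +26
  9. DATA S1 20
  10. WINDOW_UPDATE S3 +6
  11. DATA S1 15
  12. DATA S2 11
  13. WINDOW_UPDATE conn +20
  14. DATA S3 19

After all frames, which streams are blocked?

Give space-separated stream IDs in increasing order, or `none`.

Op 1: conn=21 S1=31 S2=31 S3=21 blocked=[]
Op 2: conn=49 S1=31 S2=31 S3=21 blocked=[]
Op 3: conn=31 S1=13 S2=31 S3=21 blocked=[]
Op 4: conn=18 S1=0 S2=31 S3=21 blocked=[1]
Op 5: conn=48 S1=0 S2=31 S3=21 blocked=[1]
Op 6: conn=64 S1=0 S2=31 S3=21 blocked=[1]
Op 7: conn=48 S1=0 S2=31 S3=5 blocked=[1]
Op 8: conn=74 S1=0 S2=31 S3=5 blocked=[1]
Op 9: conn=54 S1=-20 S2=31 S3=5 blocked=[1]
Op 10: conn=54 S1=-20 S2=31 S3=11 blocked=[1]
Op 11: conn=39 S1=-35 S2=31 S3=11 blocked=[1]
Op 12: conn=28 S1=-35 S2=20 S3=11 blocked=[1]
Op 13: conn=48 S1=-35 S2=20 S3=11 blocked=[1]
Op 14: conn=29 S1=-35 S2=20 S3=-8 blocked=[1, 3]

Answer: S1 S3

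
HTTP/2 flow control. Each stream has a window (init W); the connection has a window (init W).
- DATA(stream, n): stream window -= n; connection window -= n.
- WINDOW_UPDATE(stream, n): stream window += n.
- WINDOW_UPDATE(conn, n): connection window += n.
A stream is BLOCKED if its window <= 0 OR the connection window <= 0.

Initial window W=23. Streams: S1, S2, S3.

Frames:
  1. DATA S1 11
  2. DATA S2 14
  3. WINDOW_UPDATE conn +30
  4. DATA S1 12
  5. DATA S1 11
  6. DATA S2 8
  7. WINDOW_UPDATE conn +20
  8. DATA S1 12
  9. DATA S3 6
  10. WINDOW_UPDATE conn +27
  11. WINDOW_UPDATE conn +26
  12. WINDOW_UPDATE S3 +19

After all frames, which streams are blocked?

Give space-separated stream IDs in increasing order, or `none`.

Op 1: conn=12 S1=12 S2=23 S3=23 blocked=[]
Op 2: conn=-2 S1=12 S2=9 S3=23 blocked=[1, 2, 3]
Op 3: conn=28 S1=12 S2=9 S3=23 blocked=[]
Op 4: conn=16 S1=0 S2=9 S3=23 blocked=[1]
Op 5: conn=5 S1=-11 S2=9 S3=23 blocked=[1]
Op 6: conn=-3 S1=-11 S2=1 S3=23 blocked=[1, 2, 3]
Op 7: conn=17 S1=-11 S2=1 S3=23 blocked=[1]
Op 8: conn=5 S1=-23 S2=1 S3=23 blocked=[1]
Op 9: conn=-1 S1=-23 S2=1 S3=17 blocked=[1, 2, 3]
Op 10: conn=26 S1=-23 S2=1 S3=17 blocked=[1]
Op 11: conn=52 S1=-23 S2=1 S3=17 blocked=[1]
Op 12: conn=52 S1=-23 S2=1 S3=36 blocked=[1]

Answer: S1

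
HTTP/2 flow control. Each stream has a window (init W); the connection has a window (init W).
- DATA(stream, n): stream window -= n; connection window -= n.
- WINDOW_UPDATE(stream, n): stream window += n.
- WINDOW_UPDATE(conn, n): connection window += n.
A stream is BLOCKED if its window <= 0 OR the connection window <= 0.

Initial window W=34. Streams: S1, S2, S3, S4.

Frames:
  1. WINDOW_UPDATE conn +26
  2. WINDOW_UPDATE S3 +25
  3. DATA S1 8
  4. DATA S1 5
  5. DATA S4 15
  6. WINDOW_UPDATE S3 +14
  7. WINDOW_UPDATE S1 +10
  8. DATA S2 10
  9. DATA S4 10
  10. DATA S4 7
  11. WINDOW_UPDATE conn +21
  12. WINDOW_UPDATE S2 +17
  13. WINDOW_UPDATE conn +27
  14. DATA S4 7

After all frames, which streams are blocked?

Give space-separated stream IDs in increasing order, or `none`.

Answer: S4

Derivation:
Op 1: conn=60 S1=34 S2=34 S3=34 S4=34 blocked=[]
Op 2: conn=60 S1=34 S2=34 S3=59 S4=34 blocked=[]
Op 3: conn=52 S1=26 S2=34 S3=59 S4=34 blocked=[]
Op 4: conn=47 S1=21 S2=34 S3=59 S4=34 blocked=[]
Op 5: conn=32 S1=21 S2=34 S3=59 S4=19 blocked=[]
Op 6: conn=32 S1=21 S2=34 S3=73 S4=19 blocked=[]
Op 7: conn=32 S1=31 S2=34 S3=73 S4=19 blocked=[]
Op 8: conn=22 S1=31 S2=24 S3=73 S4=19 blocked=[]
Op 9: conn=12 S1=31 S2=24 S3=73 S4=9 blocked=[]
Op 10: conn=5 S1=31 S2=24 S3=73 S4=2 blocked=[]
Op 11: conn=26 S1=31 S2=24 S3=73 S4=2 blocked=[]
Op 12: conn=26 S1=31 S2=41 S3=73 S4=2 blocked=[]
Op 13: conn=53 S1=31 S2=41 S3=73 S4=2 blocked=[]
Op 14: conn=46 S1=31 S2=41 S3=73 S4=-5 blocked=[4]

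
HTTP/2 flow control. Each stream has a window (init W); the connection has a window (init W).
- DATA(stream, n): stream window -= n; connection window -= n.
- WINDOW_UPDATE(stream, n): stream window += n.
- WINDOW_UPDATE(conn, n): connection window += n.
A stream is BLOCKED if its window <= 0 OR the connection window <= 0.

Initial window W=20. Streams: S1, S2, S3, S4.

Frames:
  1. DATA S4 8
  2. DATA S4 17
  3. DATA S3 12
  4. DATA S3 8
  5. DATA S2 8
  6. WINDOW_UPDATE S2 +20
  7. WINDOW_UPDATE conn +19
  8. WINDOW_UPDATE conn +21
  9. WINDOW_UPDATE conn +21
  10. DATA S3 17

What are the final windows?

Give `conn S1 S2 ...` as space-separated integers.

Op 1: conn=12 S1=20 S2=20 S3=20 S4=12 blocked=[]
Op 2: conn=-5 S1=20 S2=20 S3=20 S4=-5 blocked=[1, 2, 3, 4]
Op 3: conn=-17 S1=20 S2=20 S3=8 S4=-5 blocked=[1, 2, 3, 4]
Op 4: conn=-25 S1=20 S2=20 S3=0 S4=-5 blocked=[1, 2, 3, 4]
Op 5: conn=-33 S1=20 S2=12 S3=0 S4=-5 blocked=[1, 2, 3, 4]
Op 6: conn=-33 S1=20 S2=32 S3=0 S4=-5 blocked=[1, 2, 3, 4]
Op 7: conn=-14 S1=20 S2=32 S3=0 S4=-5 blocked=[1, 2, 3, 4]
Op 8: conn=7 S1=20 S2=32 S3=0 S4=-5 blocked=[3, 4]
Op 9: conn=28 S1=20 S2=32 S3=0 S4=-5 blocked=[3, 4]
Op 10: conn=11 S1=20 S2=32 S3=-17 S4=-5 blocked=[3, 4]

Answer: 11 20 32 -17 -5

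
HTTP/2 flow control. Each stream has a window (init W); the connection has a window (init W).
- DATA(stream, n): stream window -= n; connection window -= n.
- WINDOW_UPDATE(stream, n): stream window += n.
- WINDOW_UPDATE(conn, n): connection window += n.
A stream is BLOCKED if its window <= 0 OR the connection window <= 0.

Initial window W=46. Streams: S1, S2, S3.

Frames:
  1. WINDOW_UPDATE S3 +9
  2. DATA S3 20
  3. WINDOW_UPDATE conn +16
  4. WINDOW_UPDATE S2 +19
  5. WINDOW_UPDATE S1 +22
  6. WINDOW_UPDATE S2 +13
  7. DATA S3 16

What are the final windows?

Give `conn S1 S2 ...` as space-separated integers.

Answer: 26 68 78 19

Derivation:
Op 1: conn=46 S1=46 S2=46 S3=55 blocked=[]
Op 2: conn=26 S1=46 S2=46 S3=35 blocked=[]
Op 3: conn=42 S1=46 S2=46 S3=35 blocked=[]
Op 4: conn=42 S1=46 S2=65 S3=35 blocked=[]
Op 5: conn=42 S1=68 S2=65 S3=35 blocked=[]
Op 6: conn=42 S1=68 S2=78 S3=35 blocked=[]
Op 7: conn=26 S1=68 S2=78 S3=19 blocked=[]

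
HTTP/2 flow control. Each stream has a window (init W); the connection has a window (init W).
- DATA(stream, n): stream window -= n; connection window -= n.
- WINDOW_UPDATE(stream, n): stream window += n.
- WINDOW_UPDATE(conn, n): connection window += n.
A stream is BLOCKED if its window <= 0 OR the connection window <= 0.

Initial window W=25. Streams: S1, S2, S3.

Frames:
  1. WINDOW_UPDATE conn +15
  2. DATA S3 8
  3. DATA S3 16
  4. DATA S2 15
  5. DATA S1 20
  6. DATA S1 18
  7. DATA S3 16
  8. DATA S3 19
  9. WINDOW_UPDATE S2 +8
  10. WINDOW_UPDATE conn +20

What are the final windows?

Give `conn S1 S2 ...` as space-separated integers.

Op 1: conn=40 S1=25 S2=25 S3=25 blocked=[]
Op 2: conn=32 S1=25 S2=25 S3=17 blocked=[]
Op 3: conn=16 S1=25 S2=25 S3=1 blocked=[]
Op 4: conn=1 S1=25 S2=10 S3=1 blocked=[]
Op 5: conn=-19 S1=5 S2=10 S3=1 blocked=[1, 2, 3]
Op 6: conn=-37 S1=-13 S2=10 S3=1 blocked=[1, 2, 3]
Op 7: conn=-53 S1=-13 S2=10 S3=-15 blocked=[1, 2, 3]
Op 8: conn=-72 S1=-13 S2=10 S3=-34 blocked=[1, 2, 3]
Op 9: conn=-72 S1=-13 S2=18 S3=-34 blocked=[1, 2, 3]
Op 10: conn=-52 S1=-13 S2=18 S3=-34 blocked=[1, 2, 3]

Answer: -52 -13 18 -34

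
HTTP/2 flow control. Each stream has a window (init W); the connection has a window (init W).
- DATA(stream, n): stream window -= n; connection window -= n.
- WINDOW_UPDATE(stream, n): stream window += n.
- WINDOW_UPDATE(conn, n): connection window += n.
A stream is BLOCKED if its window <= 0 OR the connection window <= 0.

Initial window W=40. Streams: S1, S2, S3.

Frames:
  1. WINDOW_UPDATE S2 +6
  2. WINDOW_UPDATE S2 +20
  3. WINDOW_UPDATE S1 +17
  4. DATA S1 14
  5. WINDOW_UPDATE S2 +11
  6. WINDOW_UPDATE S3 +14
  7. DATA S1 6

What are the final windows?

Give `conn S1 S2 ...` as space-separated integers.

Op 1: conn=40 S1=40 S2=46 S3=40 blocked=[]
Op 2: conn=40 S1=40 S2=66 S3=40 blocked=[]
Op 3: conn=40 S1=57 S2=66 S3=40 blocked=[]
Op 4: conn=26 S1=43 S2=66 S3=40 blocked=[]
Op 5: conn=26 S1=43 S2=77 S3=40 blocked=[]
Op 6: conn=26 S1=43 S2=77 S3=54 blocked=[]
Op 7: conn=20 S1=37 S2=77 S3=54 blocked=[]

Answer: 20 37 77 54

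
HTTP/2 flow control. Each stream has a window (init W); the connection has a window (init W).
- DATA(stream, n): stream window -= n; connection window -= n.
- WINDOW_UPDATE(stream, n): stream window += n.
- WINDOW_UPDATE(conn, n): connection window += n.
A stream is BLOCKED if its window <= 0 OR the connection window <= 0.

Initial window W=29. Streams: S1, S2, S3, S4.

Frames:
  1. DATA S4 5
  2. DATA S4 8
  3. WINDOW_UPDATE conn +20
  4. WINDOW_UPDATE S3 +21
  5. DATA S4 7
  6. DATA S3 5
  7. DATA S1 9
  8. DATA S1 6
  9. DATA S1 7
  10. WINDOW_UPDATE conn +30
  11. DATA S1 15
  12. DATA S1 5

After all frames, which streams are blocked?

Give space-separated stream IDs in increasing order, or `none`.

Op 1: conn=24 S1=29 S2=29 S3=29 S4=24 blocked=[]
Op 2: conn=16 S1=29 S2=29 S3=29 S4=16 blocked=[]
Op 3: conn=36 S1=29 S2=29 S3=29 S4=16 blocked=[]
Op 4: conn=36 S1=29 S2=29 S3=50 S4=16 blocked=[]
Op 5: conn=29 S1=29 S2=29 S3=50 S4=9 blocked=[]
Op 6: conn=24 S1=29 S2=29 S3=45 S4=9 blocked=[]
Op 7: conn=15 S1=20 S2=29 S3=45 S4=9 blocked=[]
Op 8: conn=9 S1=14 S2=29 S3=45 S4=9 blocked=[]
Op 9: conn=2 S1=7 S2=29 S3=45 S4=9 blocked=[]
Op 10: conn=32 S1=7 S2=29 S3=45 S4=9 blocked=[]
Op 11: conn=17 S1=-8 S2=29 S3=45 S4=9 blocked=[1]
Op 12: conn=12 S1=-13 S2=29 S3=45 S4=9 blocked=[1]

Answer: S1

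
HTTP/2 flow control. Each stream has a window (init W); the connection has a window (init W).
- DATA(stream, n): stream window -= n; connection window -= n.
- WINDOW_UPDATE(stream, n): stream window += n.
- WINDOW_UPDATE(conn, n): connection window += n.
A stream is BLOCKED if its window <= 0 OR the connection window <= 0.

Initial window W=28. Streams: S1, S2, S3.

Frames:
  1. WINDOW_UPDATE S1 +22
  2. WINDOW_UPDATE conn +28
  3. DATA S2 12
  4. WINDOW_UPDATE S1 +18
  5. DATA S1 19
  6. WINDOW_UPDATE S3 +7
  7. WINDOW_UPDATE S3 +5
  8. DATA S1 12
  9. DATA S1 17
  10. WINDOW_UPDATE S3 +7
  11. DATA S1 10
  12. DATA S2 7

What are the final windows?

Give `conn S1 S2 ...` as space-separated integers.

Op 1: conn=28 S1=50 S2=28 S3=28 blocked=[]
Op 2: conn=56 S1=50 S2=28 S3=28 blocked=[]
Op 3: conn=44 S1=50 S2=16 S3=28 blocked=[]
Op 4: conn=44 S1=68 S2=16 S3=28 blocked=[]
Op 5: conn=25 S1=49 S2=16 S3=28 blocked=[]
Op 6: conn=25 S1=49 S2=16 S3=35 blocked=[]
Op 7: conn=25 S1=49 S2=16 S3=40 blocked=[]
Op 8: conn=13 S1=37 S2=16 S3=40 blocked=[]
Op 9: conn=-4 S1=20 S2=16 S3=40 blocked=[1, 2, 3]
Op 10: conn=-4 S1=20 S2=16 S3=47 blocked=[1, 2, 3]
Op 11: conn=-14 S1=10 S2=16 S3=47 blocked=[1, 2, 3]
Op 12: conn=-21 S1=10 S2=9 S3=47 blocked=[1, 2, 3]

Answer: -21 10 9 47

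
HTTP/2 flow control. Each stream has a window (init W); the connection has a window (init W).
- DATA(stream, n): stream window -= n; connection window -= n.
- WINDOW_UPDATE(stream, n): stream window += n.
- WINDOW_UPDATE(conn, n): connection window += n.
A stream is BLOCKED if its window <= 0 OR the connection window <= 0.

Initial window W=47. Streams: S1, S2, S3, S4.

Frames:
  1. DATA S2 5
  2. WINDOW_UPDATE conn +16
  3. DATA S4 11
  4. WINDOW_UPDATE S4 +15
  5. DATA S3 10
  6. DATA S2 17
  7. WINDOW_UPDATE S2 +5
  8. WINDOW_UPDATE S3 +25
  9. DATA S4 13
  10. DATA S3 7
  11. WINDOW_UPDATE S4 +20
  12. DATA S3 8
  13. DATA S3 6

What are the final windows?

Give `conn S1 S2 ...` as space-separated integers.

Answer: -14 47 30 41 58

Derivation:
Op 1: conn=42 S1=47 S2=42 S3=47 S4=47 blocked=[]
Op 2: conn=58 S1=47 S2=42 S3=47 S4=47 blocked=[]
Op 3: conn=47 S1=47 S2=42 S3=47 S4=36 blocked=[]
Op 4: conn=47 S1=47 S2=42 S3=47 S4=51 blocked=[]
Op 5: conn=37 S1=47 S2=42 S3=37 S4=51 blocked=[]
Op 6: conn=20 S1=47 S2=25 S3=37 S4=51 blocked=[]
Op 7: conn=20 S1=47 S2=30 S3=37 S4=51 blocked=[]
Op 8: conn=20 S1=47 S2=30 S3=62 S4=51 blocked=[]
Op 9: conn=7 S1=47 S2=30 S3=62 S4=38 blocked=[]
Op 10: conn=0 S1=47 S2=30 S3=55 S4=38 blocked=[1, 2, 3, 4]
Op 11: conn=0 S1=47 S2=30 S3=55 S4=58 blocked=[1, 2, 3, 4]
Op 12: conn=-8 S1=47 S2=30 S3=47 S4=58 blocked=[1, 2, 3, 4]
Op 13: conn=-14 S1=47 S2=30 S3=41 S4=58 blocked=[1, 2, 3, 4]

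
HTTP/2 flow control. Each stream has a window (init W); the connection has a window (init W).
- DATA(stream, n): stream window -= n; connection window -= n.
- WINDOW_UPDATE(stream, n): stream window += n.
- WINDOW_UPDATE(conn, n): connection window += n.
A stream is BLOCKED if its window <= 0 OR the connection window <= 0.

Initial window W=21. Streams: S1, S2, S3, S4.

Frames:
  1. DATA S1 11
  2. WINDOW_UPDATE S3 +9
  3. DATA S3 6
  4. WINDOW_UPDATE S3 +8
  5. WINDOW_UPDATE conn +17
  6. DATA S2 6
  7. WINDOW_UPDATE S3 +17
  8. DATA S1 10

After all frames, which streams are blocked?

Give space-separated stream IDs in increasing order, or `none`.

Answer: S1

Derivation:
Op 1: conn=10 S1=10 S2=21 S3=21 S4=21 blocked=[]
Op 2: conn=10 S1=10 S2=21 S3=30 S4=21 blocked=[]
Op 3: conn=4 S1=10 S2=21 S3=24 S4=21 blocked=[]
Op 4: conn=4 S1=10 S2=21 S3=32 S4=21 blocked=[]
Op 5: conn=21 S1=10 S2=21 S3=32 S4=21 blocked=[]
Op 6: conn=15 S1=10 S2=15 S3=32 S4=21 blocked=[]
Op 7: conn=15 S1=10 S2=15 S3=49 S4=21 blocked=[]
Op 8: conn=5 S1=0 S2=15 S3=49 S4=21 blocked=[1]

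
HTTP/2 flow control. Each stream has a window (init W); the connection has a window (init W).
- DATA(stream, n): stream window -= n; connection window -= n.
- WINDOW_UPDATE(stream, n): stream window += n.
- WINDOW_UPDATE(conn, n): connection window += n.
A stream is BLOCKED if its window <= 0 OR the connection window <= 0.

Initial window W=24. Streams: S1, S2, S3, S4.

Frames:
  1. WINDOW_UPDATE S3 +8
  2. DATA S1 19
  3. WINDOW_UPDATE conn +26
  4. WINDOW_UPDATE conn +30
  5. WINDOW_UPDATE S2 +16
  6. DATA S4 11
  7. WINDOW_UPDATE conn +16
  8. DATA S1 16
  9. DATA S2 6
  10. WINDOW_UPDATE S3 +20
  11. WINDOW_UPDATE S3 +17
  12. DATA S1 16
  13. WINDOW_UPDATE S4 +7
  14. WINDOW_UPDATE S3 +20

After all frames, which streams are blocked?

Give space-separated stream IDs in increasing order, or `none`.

Answer: S1

Derivation:
Op 1: conn=24 S1=24 S2=24 S3=32 S4=24 blocked=[]
Op 2: conn=5 S1=5 S2=24 S3=32 S4=24 blocked=[]
Op 3: conn=31 S1=5 S2=24 S3=32 S4=24 blocked=[]
Op 4: conn=61 S1=5 S2=24 S3=32 S4=24 blocked=[]
Op 5: conn=61 S1=5 S2=40 S3=32 S4=24 blocked=[]
Op 6: conn=50 S1=5 S2=40 S3=32 S4=13 blocked=[]
Op 7: conn=66 S1=5 S2=40 S3=32 S4=13 blocked=[]
Op 8: conn=50 S1=-11 S2=40 S3=32 S4=13 blocked=[1]
Op 9: conn=44 S1=-11 S2=34 S3=32 S4=13 blocked=[1]
Op 10: conn=44 S1=-11 S2=34 S3=52 S4=13 blocked=[1]
Op 11: conn=44 S1=-11 S2=34 S3=69 S4=13 blocked=[1]
Op 12: conn=28 S1=-27 S2=34 S3=69 S4=13 blocked=[1]
Op 13: conn=28 S1=-27 S2=34 S3=69 S4=20 blocked=[1]
Op 14: conn=28 S1=-27 S2=34 S3=89 S4=20 blocked=[1]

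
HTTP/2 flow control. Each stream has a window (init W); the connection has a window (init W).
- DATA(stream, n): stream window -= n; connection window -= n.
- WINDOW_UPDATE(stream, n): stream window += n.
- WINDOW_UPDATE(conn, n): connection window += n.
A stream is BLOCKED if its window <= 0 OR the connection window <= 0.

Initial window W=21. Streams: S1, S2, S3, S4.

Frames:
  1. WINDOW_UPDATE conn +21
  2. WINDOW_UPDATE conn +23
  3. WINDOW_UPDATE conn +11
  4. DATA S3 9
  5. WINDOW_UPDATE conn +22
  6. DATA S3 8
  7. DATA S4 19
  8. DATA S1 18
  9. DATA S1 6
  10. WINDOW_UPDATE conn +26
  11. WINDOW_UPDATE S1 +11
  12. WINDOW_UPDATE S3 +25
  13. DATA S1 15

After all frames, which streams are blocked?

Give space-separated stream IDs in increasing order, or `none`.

Answer: S1

Derivation:
Op 1: conn=42 S1=21 S2=21 S3=21 S4=21 blocked=[]
Op 2: conn=65 S1=21 S2=21 S3=21 S4=21 blocked=[]
Op 3: conn=76 S1=21 S2=21 S3=21 S4=21 blocked=[]
Op 4: conn=67 S1=21 S2=21 S3=12 S4=21 blocked=[]
Op 5: conn=89 S1=21 S2=21 S3=12 S4=21 blocked=[]
Op 6: conn=81 S1=21 S2=21 S3=4 S4=21 blocked=[]
Op 7: conn=62 S1=21 S2=21 S3=4 S4=2 blocked=[]
Op 8: conn=44 S1=3 S2=21 S3=4 S4=2 blocked=[]
Op 9: conn=38 S1=-3 S2=21 S3=4 S4=2 blocked=[1]
Op 10: conn=64 S1=-3 S2=21 S3=4 S4=2 blocked=[1]
Op 11: conn=64 S1=8 S2=21 S3=4 S4=2 blocked=[]
Op 12: conn=64 S1=8 S2=21 S3=29 S4=2 blocked=[]
Op 13: conn=49 S1=-7 S2=21 S3=29 S4=2 blocked=[1]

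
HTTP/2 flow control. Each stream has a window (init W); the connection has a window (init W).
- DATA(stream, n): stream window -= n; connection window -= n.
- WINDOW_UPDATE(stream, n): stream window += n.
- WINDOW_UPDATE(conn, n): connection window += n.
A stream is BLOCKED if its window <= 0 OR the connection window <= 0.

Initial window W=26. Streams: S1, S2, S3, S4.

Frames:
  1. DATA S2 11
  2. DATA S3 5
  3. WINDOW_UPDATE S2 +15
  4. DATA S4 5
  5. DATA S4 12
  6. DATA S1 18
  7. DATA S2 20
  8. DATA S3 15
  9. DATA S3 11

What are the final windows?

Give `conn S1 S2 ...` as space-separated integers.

Op 1: conn=15 S1=26 S2=15 S3=26 S4=26 blocked=[]
Op 2: conn=10 S1=26 S2=15 S3=21 S4=26 blocked=[]
Op 3: conn=10 S1=26 S2=30 S3=21 S4=26 blocked=[]
Op 4: conn=5 S1=26 S2=30 S3=21 S4=21 blocked=[]
Op 5: conn=-7 S1=26 S2=30 S3=21 S4=9 blocked=[1, 2, 3, 4]
Op 6: conn=-25 S1=8 S2=30 S3=21 S4=9 blocked=[1, 2, 3, 4]
Op 7: conn=-45 S1=8 S2=10 S3=21 S4=9 blocked=[1, 2, 3, 4]
Op 8: conn=-60 S1=8 S2=10 S3=6 S4=9 blocked=[1, 2, 3, 4]
Op 9: conn=-71 S1=8 S2=10 S3=-5 S4=9 blocked=[1, 2, 3, 4]

Answer: -71 8 10 -5 9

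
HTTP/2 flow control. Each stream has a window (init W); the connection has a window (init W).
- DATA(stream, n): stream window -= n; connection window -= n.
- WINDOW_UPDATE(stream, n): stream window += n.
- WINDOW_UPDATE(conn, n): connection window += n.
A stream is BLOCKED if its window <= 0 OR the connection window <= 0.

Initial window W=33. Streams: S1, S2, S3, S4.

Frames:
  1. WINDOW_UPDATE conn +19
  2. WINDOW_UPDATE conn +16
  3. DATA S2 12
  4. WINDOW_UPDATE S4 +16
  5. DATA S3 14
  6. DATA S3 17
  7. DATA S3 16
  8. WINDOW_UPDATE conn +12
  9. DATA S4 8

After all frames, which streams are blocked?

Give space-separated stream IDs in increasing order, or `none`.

Answer: S3

Derivation:
Op 1: conn=52 S1=33 S2=33 S3=33 S4=33 blocked=[]
Op 2: conn=68 S1=33 S2=33 S3=33 S4=33 blocked=[]
Op 3: conn=56 S1=33 S2=21 S3=33 S4=33 blocked=[]
Op 4: conn=56 S1=33 S2=21 S3=33 S4=49 blocked=[]
Op 5: conn=42 S1=33 S2=21 S3=19 S4=49 blocked=[]
Op 6: conn=25 S1=33 S2=21 S3=2 S4=49 blocked=[]
Op 7: conn=9 S1=33 S2=21 S3=-14 S4=49 blocked=[3]
Op 8: conn=21 S1=33 S2=21 S3=-14 S4=49 blocked=[3]
Op 9: conn=13 S1=33 S2=21 S3=-14 S4=41 blocked=[3]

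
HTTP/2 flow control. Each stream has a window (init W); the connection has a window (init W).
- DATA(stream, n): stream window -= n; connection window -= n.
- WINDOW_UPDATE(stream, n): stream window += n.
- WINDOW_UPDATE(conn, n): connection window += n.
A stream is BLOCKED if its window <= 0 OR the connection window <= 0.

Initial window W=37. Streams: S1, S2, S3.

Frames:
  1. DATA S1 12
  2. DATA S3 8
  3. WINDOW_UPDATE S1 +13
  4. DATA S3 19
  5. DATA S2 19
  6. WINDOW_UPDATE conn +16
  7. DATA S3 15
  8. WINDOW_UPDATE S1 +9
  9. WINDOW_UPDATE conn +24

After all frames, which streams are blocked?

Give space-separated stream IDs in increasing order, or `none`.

Op 1: conn=25 S1=25 S2=37 S3=37 blocked=[]
Op 2: conn=17 S1=25 S2=37 S3=29 blocked=[]
Op 3: conn=17 S1=38 S2=37 S3=29 blocked=[]
Op 4: conn=-2 S1=38 S2=37 S3=10 blocked=[1, 2, 3]
Op 5: conn=-21 S1=38 S2=18 S3=10 blocked=[1, 2, 3]
Op 6: conn=-5 S1=38 S2=18 S3=10 blocked=[1, 2, 3]
Op 7: conn=-20 S1=38 S2=18 S3=-5 blocked=[1, 2, 3]
Op 8: conn=-20 S1=47 S2=18 S3=-5 blocked=[1, 2, 3]
Op 9: conn=4 S1=47 S2=18 S3=-5 blocked=[3]

Answer: S3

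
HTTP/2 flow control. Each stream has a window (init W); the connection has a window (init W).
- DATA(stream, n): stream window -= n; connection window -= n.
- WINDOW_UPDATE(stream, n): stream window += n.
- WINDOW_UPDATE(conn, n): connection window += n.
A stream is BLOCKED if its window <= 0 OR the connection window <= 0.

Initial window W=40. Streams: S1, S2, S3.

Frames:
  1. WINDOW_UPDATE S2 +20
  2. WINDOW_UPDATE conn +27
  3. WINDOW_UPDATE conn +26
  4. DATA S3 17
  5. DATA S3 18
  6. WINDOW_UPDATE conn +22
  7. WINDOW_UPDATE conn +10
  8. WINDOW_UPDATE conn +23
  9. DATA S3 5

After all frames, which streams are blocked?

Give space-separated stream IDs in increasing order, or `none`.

Op 1: conn=40 S1=40 S2=60 S3=40 blocked=[]
Op 2: conn=67 S1=40 S2=60 S3=40 blocked=[]
Op 3: conn=93 S1=40 S2=60 S3=40 blocked=[]
Op 4: conn=76 S1=40 S2=60 S3=23 blocked=[]
Op 5: conn=58 S1=40 S2=60 S3=5 blocked=[]
Op 6: conn=80 S1=40 S2=60 S3=5 blocked=[]
Op 7: conn=90 S1=40 S2=60 S3=5 blocked=[]
Op 8: conn=113 S1=40 S2=60 S3=5 blocked=[]
Op 9: conn=108 S1=40 S2=60 S3=0 blocked=[3]

Answer: S3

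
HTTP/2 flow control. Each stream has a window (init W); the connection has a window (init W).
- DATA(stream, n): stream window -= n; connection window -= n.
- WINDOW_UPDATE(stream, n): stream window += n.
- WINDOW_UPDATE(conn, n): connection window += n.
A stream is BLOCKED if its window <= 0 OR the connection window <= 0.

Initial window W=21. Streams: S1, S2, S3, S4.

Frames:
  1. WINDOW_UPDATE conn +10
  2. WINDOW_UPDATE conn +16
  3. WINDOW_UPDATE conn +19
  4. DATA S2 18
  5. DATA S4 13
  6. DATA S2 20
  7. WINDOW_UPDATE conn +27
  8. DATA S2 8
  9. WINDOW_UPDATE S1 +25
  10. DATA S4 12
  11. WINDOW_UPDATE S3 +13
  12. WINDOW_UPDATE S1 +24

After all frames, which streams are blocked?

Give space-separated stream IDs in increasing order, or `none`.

Answer: S2 S4

Derivation:
Op 1: conn=31 S1=21 S2=21 S3=21 S4=21 blocked=[]
Op 2: conn=47 S1=21 S2=21 S3=21 S4=21 blocked=[]
Op 3: conn=66 S1=21 S2=21 S3=21 S4=21 blocked=[]
Op 4: conn=48 S1=21 S2=3 S3=21 S4=21 blocked=[]
Op 5: conn=35 S1=21 S2=3 S3=21 S4=8 blocked=[]
Op 6: conn=15 S1=21 S2=-17 S3=21 S4=8 blocked=[2]
Op 7: conn=42 S1=21 S2=-17 S3=21 S4=8 blocked=[2]
Op 8: conn=34 S1=21 S2=-25 S3=21 S4=8 blocked=[2]
Op 9: conn=34 S1=46 S2=-25 S3=21 S4=8 blocked=[2]
Op 10: conn=22 S1=46 S2=-25 S3=21 S4=-4 blocked=[2, 4]
Op 11: conn=22 S1=46 S2=-25 S3=34 S4=-4 blocked=[2, 4]
Op 12: conn=22 S1=70 S2=-25 S3=34 S4=-4 blocked=[2, 4]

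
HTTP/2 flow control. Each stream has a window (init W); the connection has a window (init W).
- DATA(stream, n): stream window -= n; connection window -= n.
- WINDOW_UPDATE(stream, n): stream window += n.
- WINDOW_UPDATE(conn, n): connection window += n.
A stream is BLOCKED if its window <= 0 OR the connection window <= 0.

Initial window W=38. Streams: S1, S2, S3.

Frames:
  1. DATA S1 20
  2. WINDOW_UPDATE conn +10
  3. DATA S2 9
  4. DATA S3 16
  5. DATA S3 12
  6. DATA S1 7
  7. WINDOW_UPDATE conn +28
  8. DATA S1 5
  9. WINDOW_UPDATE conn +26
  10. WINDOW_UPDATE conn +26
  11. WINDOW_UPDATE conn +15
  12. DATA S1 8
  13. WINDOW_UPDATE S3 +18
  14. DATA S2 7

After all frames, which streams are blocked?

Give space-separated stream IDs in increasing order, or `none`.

Answer: S1

Derivation:
Op 1: conn=18 S1=18 S2=38 S3=38 blocked=[]
Op 2: conn=28 S1=18 S2=38 S3=38 blocked=[]
Op 3: conn=19 S1=18 S2=29 S3=38 blocked=[]
Op 4: conn=3 S1=18 S2=29 S3=22 blocked=[]
Op 5: conn=-9 S1=18 S2=29 S3=10 blocked=[1, 2, 3]
Op 6: conn=-16 S1=11 S2=29 S3=10 blocked=[1, 2, 3]
Op 7: conn=12 S1=11 S2=29 S3=10 blocked=[]
Op 8: conn=7 S1=6 S2=29 S3=10 blocked=[]
Op 9: conn=33 S1=6 S2=29 S3=10 blocked=[]
Op 10: conn=59 S1=6 S2=29 S3=10 blocked=[]
Op 11: conn=74 S1=6 S2=29 S3=10 blocked=[]
Op 12: conn=66 S1=-2 S2=29 S3=10 blocked=[1]
Op 13: conn=66 S1=-2 S2=29 S3=28 blocked=[1]
Op 14: conn=59 S1=-2 S2=22 S3=28 blocked=[1]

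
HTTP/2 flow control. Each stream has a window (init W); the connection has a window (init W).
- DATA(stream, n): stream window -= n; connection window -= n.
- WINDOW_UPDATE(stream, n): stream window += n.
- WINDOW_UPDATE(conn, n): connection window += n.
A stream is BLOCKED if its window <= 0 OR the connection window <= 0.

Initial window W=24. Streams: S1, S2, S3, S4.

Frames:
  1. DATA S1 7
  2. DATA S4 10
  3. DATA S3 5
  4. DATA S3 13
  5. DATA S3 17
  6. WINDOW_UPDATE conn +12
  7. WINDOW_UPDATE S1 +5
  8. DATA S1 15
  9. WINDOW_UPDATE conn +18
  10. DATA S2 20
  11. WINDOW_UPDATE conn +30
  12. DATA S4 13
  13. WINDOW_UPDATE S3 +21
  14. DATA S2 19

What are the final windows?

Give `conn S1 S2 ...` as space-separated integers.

Answer: -35 7 -15 10 1

Derivation:
Op 1: conn=17 S1=17 S2=24 S3=24 S4=24 blocked=[]
Op 2: conn=7 S1=17 S2=24 S3=24 S4=14 blocked=[]
Op 3: conn=2 S1=17 S2=24 S3=19 S4=14 blocked=[]
Op 4: conn=-11 S1=17 S2=24 S3=6 S4=14 blocked=[1, 2, 3, 4]
Op 5: conn=-28 S1=17 S2=24 S3=-11 S4=14 blocked=[1, 2, 3, 4]
Op 6: conn=-16 S1=17 S2=24 S3=-11 S4=14 blocked=[1, 2, 3, 4]
Op 7: conn=-16 S1=22 S2=24 S3=-11 S4=14 blocked=[1, 2, 3, 4]
Op 8: conn=-31 S1=7 S2=24 S3=-11 S4=14 blocked=[1, 2, 3, 4]
Op 9: conn=-13 S1=7 S2=24 S3=-11 S4=14 blocked=[1, 2, 3, 4]
Op 10: conn=-33 S1=7 S2=4 S3=-11 S4=14 blocked=[1, 2, 3, 4]
Op 11: conn=-3 S1=7 S2=4 S3=-11 S4=14 blocked=[1, 2, 3, 4]
Op 12: conn=-16 S1=7 S2=4 S3=-11 S4=1 blocked=[1, 2, 3, 4]
Op 13: conn=-16 S1=7 S2=4 S3=10 S4=1 blocked=[1, 2, 3, 4]
Op 14: conn=-35 S1=7 S2=-15 S3=10 S4=1 blocked=[1, 2, 3, 4]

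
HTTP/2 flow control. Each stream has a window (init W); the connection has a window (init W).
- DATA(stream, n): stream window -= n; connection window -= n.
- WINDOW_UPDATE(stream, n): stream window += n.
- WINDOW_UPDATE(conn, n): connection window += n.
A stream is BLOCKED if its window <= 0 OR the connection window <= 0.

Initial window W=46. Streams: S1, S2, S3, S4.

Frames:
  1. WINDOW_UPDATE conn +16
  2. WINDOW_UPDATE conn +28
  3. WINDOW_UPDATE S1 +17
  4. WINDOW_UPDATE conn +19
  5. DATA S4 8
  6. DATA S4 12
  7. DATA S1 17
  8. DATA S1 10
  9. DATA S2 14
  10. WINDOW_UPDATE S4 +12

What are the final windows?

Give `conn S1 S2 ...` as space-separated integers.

Answer: 48 36 32 46 38

Derivation:
Op 1: conn=62 S1=46 S2=46 S3=46 S4=46 blocked=[]
Op 2: conn=90 S1=46 S2=46 S3=46 S4=46 blocked=[]
Op 3: conn=90 S1=63 S2=46 S3=46 S4=46 blocked=[]
Op 4: conn=109 S1=63 S2=46 S3=46 S4=46 blocked=[]
Op 5: conn=101 S1=63 S2=46 S3=46 S4=38 blocked=[]
Op 6: conn=89 S1=63 S2=46 S3=46 S4=26 blocked=[]
Op 7: conn=72 S1=46 S2=46 S3=46 S4=26 blocked=[]
Op 8: conn=62 S1=36 S2=46 S3=46 S4=26 blocked=[]
Op 9: conn=48 S1=36 S2=32 S3=46 S4=26 blocked=[]
Op 10: conn=48 S1=36 S2=32 S3=46 S4=38 blocked=[]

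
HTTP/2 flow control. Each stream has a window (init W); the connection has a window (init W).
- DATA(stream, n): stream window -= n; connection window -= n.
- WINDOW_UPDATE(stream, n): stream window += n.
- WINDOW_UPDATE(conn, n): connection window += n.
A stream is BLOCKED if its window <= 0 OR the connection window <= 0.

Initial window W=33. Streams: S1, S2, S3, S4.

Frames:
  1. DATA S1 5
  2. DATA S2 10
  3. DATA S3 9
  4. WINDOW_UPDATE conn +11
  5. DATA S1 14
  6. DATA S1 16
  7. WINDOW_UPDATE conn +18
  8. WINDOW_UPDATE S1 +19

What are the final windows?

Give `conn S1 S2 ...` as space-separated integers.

Op 1: conn=28 S1=28 S2=33 S3=33 S4=33 blocked=[]
Op 2: conn=18 S1=28 S2=23 S3=33 S4=33 blocked=[]
Op 3: conn=9 S1=28 S2=23 S3=24 S4=33 blocked=[]
Op 4: conn=20 S1=28 S2=23 S3=24 S4=33 blocked=[]
Op 5: conn=6 S1=14 S2=23 S3=24 S4=33 blocked=[]
Op 6: conn=-10 S1=-2 S2=23 S3=24 S4=33 blocked=[1, 2, 3, 4]
Op 7: conn=8 S1=-2 S2=23 S3=24 S4=33 blocked=[1]
Op 8: conn=8 S1=17 S2=23 S3=24 S4=33 blocked=[]

Answer: 8 17 23 24 33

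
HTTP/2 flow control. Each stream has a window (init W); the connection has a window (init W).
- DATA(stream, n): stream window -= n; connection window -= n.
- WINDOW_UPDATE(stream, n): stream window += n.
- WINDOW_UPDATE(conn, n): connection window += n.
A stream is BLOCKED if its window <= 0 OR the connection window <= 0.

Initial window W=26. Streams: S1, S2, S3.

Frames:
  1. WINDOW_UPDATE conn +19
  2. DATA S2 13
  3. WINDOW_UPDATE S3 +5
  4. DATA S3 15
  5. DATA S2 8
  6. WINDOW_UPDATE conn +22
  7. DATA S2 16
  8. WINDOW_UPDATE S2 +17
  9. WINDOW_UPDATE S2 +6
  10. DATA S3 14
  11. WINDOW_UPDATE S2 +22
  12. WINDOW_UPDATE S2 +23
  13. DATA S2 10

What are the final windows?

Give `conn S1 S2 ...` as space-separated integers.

Answer: -9 26 47 2

Derivation:
Op 1: conn=45 S1=26 S2=26 S3=26 blocked=[]
Op 2: conn=32 S1=26 S2=13 S3=26 blocked=[]
Op 3: conn=32 S1=26 S2=13 S3=31 blocked=[]
Op 4: conn=17 S1=26 S2=13 S3=16 blocked=[]
Op 5: conn=9 S1=26 S2=5 S3=16 blocked=[]
Op 6: conn=31 S1=26 S2=5 S3=16 blocked=[]
Op 7: conn=15 S1=26 S2=-11 S3=16 blocked=[2]
Op 8: conn=15 S1=26 S2=6 S3=16 blocked=[]
Op 9: conn=15 S1=26 S2=12 S3=16 blocked=[]
Op 10: conn=1 S1=26 S2=12 S3=2 blocked=[]
Op 11: conn=1 S1=26 S2=34 S3=2 blocked=[]
Op 12: conn=1 S1=26 S2=57 S3=2 blocked=[]
Op 13: conn=-9 S1=26 S2=47 S3=2 blocked=[1, 2, 3]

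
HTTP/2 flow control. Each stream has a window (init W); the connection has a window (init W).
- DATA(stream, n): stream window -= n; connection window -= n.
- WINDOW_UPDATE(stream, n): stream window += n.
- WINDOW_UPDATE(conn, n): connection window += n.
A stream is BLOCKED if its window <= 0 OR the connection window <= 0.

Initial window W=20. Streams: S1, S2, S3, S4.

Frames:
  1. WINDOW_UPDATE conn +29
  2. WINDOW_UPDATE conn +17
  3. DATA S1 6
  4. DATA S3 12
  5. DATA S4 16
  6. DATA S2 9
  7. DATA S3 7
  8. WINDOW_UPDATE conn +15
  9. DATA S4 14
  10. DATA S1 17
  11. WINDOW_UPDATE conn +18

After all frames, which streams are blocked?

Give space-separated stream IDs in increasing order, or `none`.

Op 1: conn=49 S1=20 S2=20 S3=20 S4=20 blocked=[]
Op 2: conn=66 S1=20 S2=20 S3=20 S4=20 blocked=[]
Op 3: conn=60 S1=14 S2=20 S3=20 S4=20 blocked=[]
Op 4: conn=48 S1=14 S2=20 S3=8 S4=20 blocked=[]
Op 5: conn=32 S1=14 S2=20 S3=8 S4=4 blocked=[]
Op 6: conn=23 S1=14 S2=11 S3=8 S4=4 blocked=[]
Op 7: conn=16 S1=14 S2=11 S3=1 S4=4 blocked=[]
Op 8: conn=31 S1=14 S2=11 S3=1 S4=4 blocked=[]
Op 9: conn=17 S1=14 S2=11 S3=1 S4=-10 blocked=[4]
Op 10: conn=0 S1=-3 S2=11 S3=1 S4=-10 blocked=[1, 2, 3, 4]
Op 11: conn=18 S1=-3 S2=11 S3=1 S4=-10 blocked=[1, 4]

Answer: S1 S4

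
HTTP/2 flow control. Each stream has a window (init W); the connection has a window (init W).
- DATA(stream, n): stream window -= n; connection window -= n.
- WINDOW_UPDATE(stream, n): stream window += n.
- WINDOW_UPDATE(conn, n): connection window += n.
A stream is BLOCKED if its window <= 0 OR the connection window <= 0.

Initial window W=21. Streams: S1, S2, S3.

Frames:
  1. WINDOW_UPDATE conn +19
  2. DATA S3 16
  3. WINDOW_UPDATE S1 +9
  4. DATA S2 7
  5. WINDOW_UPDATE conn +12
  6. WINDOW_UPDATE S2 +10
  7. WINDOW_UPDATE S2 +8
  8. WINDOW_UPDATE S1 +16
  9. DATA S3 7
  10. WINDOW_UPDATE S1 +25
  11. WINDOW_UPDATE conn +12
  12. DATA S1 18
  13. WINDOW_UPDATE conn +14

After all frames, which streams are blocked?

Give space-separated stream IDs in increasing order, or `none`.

Answer: S3

Derivation:
Op 1: conn=40 S1=21 S2=21 S3=21 blocked=[]
Op 2: conn=24 S1=21 S2=21 S3=5 blocked=[]
Op 3: conn=24 S1=30 S2=21 S3=5 blocked=[]
Op 4: conn=17 S1=30 S2=14 S3=5 blocked=[]
Op 5: conn=29 S1=30 S2=14 S3=5 blocked=[]
Op 6: conn=29 S1=30 S2=24 S3=5 blocked=[]
Op 7: conn=29 S1=30 S2=32 S3=5 blocked=[]
Op 8: conn=29 S1=46 S2=32 S3=5 blocked=[]
Op 9: conn=22 S1=46 S2=32 S3=-2 blocked=[3]
Op 10: conn=22 S1=71 S2=32 S3=-2 blocked=[3]
Op 11: conn=34 S1=71 S2=32 S3=-2 blocked=[3]
Op 12: conn=16 S1=53 S2=32 S3=-2 blocked=[3]
Op 13: conn=30 S1=53 S2=32 S3=-2 blocked=[3]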